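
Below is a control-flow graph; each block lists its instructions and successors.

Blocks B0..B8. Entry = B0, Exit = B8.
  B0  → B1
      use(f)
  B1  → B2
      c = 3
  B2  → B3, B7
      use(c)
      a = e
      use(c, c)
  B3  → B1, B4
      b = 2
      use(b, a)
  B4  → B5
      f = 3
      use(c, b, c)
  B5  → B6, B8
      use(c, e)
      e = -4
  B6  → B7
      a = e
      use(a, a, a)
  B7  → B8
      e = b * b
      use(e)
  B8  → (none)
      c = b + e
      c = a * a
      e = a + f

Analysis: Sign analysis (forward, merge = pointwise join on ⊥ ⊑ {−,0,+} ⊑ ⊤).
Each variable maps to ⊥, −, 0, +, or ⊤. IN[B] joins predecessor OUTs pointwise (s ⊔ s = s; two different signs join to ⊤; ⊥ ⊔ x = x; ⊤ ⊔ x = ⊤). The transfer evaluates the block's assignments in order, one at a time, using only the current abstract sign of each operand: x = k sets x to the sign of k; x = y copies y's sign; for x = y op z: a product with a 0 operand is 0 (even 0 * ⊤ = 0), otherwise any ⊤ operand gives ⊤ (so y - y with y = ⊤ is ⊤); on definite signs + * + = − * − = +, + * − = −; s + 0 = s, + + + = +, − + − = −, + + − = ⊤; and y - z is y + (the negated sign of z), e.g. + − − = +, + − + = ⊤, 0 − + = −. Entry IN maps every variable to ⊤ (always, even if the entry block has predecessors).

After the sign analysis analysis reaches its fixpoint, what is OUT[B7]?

Answer: {a: ⊤, b: ⊤, c: +, d: ⊤, e: ⊤, f: ⊤}

Derivation:
Converged values:
  B0:  IN=(all ⊤)  OUT=(all ⊤)
  B1:  IN=(all ⊤)  OUT={c:+; rest ⊤}
  B2:  IN={c:+; rest ⊤}  OUT={c:+; rest ⊤}
  B3:  IN={c:+; rest ⊤}  OUT={b:+, c:+; rest ⊤}
  B4:  IN={b:+, c:+; rest ⊤}  OUT={b:+, c:+, f:+; rest ⊤}
  B5:  IN={b:+, c:+, f:+; rest ⊤}  OUT={b:+, c:+, e:-, f:+; rest ⊤}
  B6:  IN={b:+, c:+, e:-, f:+; rest ⊤}  OUT={a:-, b:+, c:+, e:-, f:+; rest ⊤}
  B7:  IN={c:+; rest ⊤}  OUT={c:+; rest ⊤}
  B8:  IN={c:+; rest ⊤}  OUT=(all ⊤)

Merge at B7: IN[B7] = OUT[B2] ⊔ OUT[B6] = {a: ⊤, b: ⊤, c: +, d: ⊤, e: ⊤, f: ⊤}
Applying B7's transfer function to that IN value gives OUT[B7] (row B7 above).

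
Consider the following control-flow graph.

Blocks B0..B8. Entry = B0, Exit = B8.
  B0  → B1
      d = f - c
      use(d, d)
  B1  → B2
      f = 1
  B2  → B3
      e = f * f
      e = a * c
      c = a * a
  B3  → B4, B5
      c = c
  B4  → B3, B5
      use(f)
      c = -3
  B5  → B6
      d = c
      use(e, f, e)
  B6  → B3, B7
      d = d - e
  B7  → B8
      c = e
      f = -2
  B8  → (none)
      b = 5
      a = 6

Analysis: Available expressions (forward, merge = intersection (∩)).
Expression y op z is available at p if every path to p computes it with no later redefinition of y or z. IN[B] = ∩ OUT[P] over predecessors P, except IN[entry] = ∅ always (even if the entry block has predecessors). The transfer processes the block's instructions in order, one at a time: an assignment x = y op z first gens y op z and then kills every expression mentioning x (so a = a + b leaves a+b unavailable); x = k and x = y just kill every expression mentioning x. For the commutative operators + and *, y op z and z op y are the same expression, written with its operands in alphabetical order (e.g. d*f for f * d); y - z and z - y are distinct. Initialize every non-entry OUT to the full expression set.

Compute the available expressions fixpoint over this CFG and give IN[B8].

Converged values:
  B0:  IN={}  OUT={f-c}
  B1:  IN={f-c}  OUT={}
  B2:  IN={}  OUT={a*a, f*f}
  B3:  IN={a*a, f*f}  OUT={a*a, f*f}
  B4:  IN={a*a, f*f}  OUT={a*a, f*f}
  B5:  IN={a*a, f*f}  OUT={a*a, f*f}
  B6:  IN={a*a, f*f}  OUT={a*a, f*f}
  B7:  IN={a*a, f*f}  OUT={a*a}
  B8:  IN={a*a}  OUT={}

Merge at B8: IN[B8] = OUT[B7] = {a*a}

Answer: {a*a}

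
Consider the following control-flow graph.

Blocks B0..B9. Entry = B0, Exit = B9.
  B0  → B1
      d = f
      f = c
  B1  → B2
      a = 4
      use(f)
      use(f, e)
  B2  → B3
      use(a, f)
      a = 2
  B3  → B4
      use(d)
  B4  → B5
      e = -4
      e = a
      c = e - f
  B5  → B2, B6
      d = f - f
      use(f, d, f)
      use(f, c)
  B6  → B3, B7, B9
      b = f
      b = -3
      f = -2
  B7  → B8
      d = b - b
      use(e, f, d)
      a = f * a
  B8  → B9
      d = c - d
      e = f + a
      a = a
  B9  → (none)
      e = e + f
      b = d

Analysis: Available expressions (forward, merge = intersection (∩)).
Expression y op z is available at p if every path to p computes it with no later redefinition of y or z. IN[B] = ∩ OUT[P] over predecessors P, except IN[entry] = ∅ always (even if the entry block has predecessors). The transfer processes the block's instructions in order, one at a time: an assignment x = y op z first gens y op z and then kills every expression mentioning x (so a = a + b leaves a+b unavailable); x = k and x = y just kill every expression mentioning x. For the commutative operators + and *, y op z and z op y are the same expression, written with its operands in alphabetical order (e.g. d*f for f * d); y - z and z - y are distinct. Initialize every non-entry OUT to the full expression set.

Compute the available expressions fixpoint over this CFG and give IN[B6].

Answer: {e-f, f-f}

Working:
Fixpoint table:
  B0:   IN={}   OUT={}
  B1:   IN={}   OUT={}
  B2:   IN={}   OUT={}
  B3:   IN={}   OUT={}
  B4:   IN={}   OUT={e-f}
  B5:   IN={e-f}   OUT={e-f, f-f}
  B6:   IN={e-f, f-f}   OUT={}
  B7:   IN={}   OUT={b-b}
  B8:   IN={b-b}   OUT={b-b}
  B9:   IN={}   OUT={}

Merge at B6: IN[B6] = OUT[B5] = {e-f, f-f}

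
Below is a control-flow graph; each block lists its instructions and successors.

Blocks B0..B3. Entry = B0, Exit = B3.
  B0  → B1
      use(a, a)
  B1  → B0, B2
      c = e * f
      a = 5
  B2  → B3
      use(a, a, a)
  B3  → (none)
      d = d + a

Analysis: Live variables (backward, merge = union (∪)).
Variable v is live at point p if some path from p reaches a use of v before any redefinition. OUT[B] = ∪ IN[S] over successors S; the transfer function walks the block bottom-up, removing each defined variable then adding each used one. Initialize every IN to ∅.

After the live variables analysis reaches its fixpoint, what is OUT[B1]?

Fixpoint table:
  B0:  IN={a, d, e, f}  OUT={d, e, f}
  B1:  IN={d, e, f}  OUT={a, d, e, f}
  B2:  IN={a, d}  OUT={a, d}
  B3:  IN={a, d}  OUT={}

Merge at B1: OUT[B1] = IN[B0] ⊔ IN[B2] = {a, d, e, f}

Answer: {a, d, e, f}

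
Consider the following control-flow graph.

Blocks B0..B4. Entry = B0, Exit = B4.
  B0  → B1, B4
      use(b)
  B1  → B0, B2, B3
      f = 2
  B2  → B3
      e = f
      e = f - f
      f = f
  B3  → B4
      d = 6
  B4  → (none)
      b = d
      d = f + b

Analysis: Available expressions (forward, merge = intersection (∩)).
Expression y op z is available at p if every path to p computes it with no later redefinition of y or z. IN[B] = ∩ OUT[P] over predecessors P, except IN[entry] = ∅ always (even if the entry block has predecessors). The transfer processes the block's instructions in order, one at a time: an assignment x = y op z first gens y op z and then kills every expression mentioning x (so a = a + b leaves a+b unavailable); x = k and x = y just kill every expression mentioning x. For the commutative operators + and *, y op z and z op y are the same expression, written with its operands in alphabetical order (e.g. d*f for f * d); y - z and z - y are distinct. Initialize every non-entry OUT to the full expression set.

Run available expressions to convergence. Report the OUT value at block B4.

Answer: {b+f}

Working:
Per-block solution:
  B0:  IN={}  OUT={}
  B1:  IN={}  OUT={}
  B2:  IN={}  OUT={}
  B3:  IN={}  OUT={}
  B4:  IN={}  OUT={b+f}

Merge at B4: IN[B4] = OUT[B0] ∩ OUT[B3] = {}
Applying B4's transfer function to that IN value gives OUT[B4] (row B4 above).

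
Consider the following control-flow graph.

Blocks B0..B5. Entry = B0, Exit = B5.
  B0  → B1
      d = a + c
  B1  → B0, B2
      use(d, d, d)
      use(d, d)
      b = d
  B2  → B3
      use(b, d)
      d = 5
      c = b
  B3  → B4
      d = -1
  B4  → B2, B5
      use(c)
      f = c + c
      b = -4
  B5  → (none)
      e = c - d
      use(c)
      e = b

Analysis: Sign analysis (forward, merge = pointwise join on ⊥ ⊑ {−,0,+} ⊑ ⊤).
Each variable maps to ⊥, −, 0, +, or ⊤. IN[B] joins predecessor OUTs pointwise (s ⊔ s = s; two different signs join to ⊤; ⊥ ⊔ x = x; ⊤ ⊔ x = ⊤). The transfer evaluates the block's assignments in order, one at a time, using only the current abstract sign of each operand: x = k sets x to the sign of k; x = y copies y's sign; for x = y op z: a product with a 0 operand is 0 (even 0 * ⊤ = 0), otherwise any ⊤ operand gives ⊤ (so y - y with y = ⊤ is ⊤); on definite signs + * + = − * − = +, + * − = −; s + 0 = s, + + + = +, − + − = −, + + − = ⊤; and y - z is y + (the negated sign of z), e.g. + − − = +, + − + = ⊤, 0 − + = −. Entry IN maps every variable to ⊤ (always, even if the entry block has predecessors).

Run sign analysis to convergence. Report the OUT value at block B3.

Fixpoint table:
  B0:  IN=(all ⊤)  OUT=(all ⊤)
  B1:  IN=(all ⊤)  OUT=(all ⊤)
  B2:  IN=(all ⊤)  OUT={d:+; rest ⊤}
  B3:  IN={d:+; rest ⊤}  OUT={d:-; rest ⊤}
  B4:  IN={d:-; rest ⊤}  OUT={b:-, d:-; rest ⊤}
  B5:  IN={b:-, d:-; rest ⊤}  OUT={b:-, d:-, e:-; rest ⊤}

Merge at B3: IN[B3] = OUT[B2] = {a: ⊤, b: ⊤, c: ⊤, d: +, e: ⊤, f: ⊤}
Applying B3's transfer function to that IN value gives OUT[B3] (row B3 above).

Answer: {a: ⊤, b: ⊤, c: ⊤, d: -, e: ⊤, f: ⊤}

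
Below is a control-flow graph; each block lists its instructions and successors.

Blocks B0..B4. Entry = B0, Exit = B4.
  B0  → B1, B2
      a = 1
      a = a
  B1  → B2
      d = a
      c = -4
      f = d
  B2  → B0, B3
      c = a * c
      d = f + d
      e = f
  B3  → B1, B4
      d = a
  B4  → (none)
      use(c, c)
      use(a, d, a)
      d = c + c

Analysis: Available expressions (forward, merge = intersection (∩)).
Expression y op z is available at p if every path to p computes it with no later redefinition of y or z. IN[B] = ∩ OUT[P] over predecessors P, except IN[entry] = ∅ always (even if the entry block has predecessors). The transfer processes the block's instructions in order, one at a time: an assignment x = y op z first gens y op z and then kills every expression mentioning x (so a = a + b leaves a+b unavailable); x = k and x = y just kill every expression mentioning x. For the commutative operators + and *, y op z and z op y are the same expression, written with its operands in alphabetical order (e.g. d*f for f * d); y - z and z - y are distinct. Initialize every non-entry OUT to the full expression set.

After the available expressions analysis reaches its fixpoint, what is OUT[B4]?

Per-block solution:
  B0:   IN={}   OUT={}
  B1:   IN={}   OUT={}
  B2:   IN={}   OUT={}
  B3:   IN={}   OUT={}
  B4:   IN={}   OUT={c+c}

Merge at B4: IN[B4] = OUT[B3] = {}
Applying B4's transfer function to that IN value gives OUT[B4] (row B4 above).

Answer: {c+c}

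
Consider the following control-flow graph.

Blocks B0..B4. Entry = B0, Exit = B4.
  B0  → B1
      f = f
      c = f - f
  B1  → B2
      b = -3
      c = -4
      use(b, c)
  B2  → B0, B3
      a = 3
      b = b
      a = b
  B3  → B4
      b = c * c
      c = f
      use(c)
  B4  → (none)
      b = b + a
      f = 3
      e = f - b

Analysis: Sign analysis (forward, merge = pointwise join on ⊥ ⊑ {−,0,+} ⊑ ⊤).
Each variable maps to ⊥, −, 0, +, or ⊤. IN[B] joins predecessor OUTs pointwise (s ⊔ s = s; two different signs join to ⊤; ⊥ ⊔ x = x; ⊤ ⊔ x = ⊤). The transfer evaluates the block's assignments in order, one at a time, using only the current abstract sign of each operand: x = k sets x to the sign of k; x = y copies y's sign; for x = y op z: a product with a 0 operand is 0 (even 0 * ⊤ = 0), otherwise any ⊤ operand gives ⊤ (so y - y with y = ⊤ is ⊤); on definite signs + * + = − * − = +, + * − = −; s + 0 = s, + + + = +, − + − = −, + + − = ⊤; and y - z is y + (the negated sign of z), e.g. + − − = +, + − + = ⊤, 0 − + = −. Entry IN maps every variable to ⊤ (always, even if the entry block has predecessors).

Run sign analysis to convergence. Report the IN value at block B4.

Per-block solution:
  B0:   IN=(all ⊤)   OUT=(all ⊤)
  B1:   IN=(all ⊤)   OUT={b:-, c:-; rest ⊤}
  B2:   IN={b:-, c:-; rest ⊤}   OUT={a:-, b:-, c:-; rest ⊤}
  B3:   IN={a:-, b:-, c:-; rest ⊤}   OUT={a:-, b:+; rest ⊤}
  B4:   IN={a:-, b:+; rest ⊤}   OUT={a:-, f:+; rest ⊤}

Merge at B4: IN[B4] = OUT[B3] = {a: -, b: +, c: ⊤, d: ⊤, e: ⊤, f: ⊤}

Answer: {a: -, b: +, c: ⊤, d: ⊤, e: ⊤, f: ⊤}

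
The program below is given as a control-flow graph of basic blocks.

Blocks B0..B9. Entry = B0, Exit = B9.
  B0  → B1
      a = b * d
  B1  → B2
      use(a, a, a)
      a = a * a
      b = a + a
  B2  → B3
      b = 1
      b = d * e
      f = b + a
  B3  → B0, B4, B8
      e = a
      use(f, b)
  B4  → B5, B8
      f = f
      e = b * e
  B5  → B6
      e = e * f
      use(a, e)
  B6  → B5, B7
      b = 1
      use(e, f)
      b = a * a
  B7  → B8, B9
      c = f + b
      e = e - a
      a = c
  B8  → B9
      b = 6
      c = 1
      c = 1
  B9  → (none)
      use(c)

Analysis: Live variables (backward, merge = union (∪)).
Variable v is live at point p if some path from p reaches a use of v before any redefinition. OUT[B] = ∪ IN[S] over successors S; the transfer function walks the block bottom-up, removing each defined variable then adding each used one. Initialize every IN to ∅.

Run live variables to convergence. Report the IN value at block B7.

Answer: {a, b, e, f}

Trace:
Fixpoint table:
  B0: | IN={b, d, e} | OUT={a, d, e}
  B1: | IN={a, d, e} | OUT={a, d, e}
  B2: | IN={a, d, e} | OUT={a, b, d, f}
  B3: | IN={a, b, d, f} | OUT={a, b, d, e, f}
  B4: | IN={a, b, e, f} | OUT={a, e, f}
  B5: | IN={a, e, f} | OUT={a, e, f}
  B6: | IN={a, e, f} | OUT={a, b, e, f}
  B7: | IN={a, b, e, f} | OUT={c}
  B8: | IN={} | OUT={c}
  B9: | IN={c} | OUT={}

Merge at B7: OUT[B7] = IN[B8] ⊔ IN[B9] = {c}
Applying B7's transfer function to that OUT value gives IN[B7] (row B7 above).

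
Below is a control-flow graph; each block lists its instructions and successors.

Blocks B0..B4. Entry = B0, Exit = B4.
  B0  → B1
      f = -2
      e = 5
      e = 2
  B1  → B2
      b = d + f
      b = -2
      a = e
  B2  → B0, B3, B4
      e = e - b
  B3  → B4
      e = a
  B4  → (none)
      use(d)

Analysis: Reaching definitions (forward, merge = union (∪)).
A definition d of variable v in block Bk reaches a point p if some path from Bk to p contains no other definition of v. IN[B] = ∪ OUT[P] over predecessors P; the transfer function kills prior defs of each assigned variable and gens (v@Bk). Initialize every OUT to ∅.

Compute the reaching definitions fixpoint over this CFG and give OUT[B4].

Answer: {a@B1, b@B1, e@B2, e@B3, f@B0}

Working:
Per-block solution:
  B0:   IN={a@B1, b@B1, e@B2, f@B0}   OUT={a@B1, b@B1, e@B0, f@B0}
  B1:   IN={a@B1, b@B1, e@B0, f@B0}   OUT={a@B1, b@B1, e@B0, f@B0}
  B2:   IN={a@B1, b@B1, e@B0, f@B0}   OUT={a@B1, b@B1, e@B2, f@B0}
  B3:   IN={a@B1, b@B1, e@B2, f@B0}   OUT={a@B1, b@B1, e@B3, f@B0}
  B4:   IN={a@B1, b@B1, e@B2, e@B3, f@B0}   OUT={a@B1, b@B1, e@B2, e@B3, f@B0}

Merge at B4: IN[B4] = OUT[B2] ⊔ OUT[B3] = {a@B1, b@B1, e@B2, e@B3, f@B0}
Applying B4's transfer function to that IN value gives OUT[B4] (row B4 above).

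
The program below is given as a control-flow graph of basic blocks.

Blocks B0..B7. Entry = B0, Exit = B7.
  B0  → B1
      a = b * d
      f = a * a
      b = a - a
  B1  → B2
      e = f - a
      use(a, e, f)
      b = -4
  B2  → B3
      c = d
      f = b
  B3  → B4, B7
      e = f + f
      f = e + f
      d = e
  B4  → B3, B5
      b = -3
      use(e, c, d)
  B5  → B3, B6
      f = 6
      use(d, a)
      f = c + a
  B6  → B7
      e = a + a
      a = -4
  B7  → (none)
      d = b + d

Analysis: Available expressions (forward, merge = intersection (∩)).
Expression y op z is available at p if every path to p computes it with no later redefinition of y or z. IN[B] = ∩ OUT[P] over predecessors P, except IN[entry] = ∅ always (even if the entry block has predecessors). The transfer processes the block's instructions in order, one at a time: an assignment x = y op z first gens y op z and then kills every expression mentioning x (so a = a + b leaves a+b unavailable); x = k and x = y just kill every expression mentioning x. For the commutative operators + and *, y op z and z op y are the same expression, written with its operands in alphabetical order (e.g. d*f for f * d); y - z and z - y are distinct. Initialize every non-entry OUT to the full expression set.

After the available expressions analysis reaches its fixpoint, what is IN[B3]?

Answer: {a*a, a-a}

Derivation:
Converged values:
  B0:   IN={}   OUT={a*a, a-a}
  B1:   IN={a*a, a-a}   OUT={a*a, a-a, f-a}
  B2:   IN={a*a, a-a, f-a}   OUT={a*a, a-a}
  B3:   IN={a*a, a-a}   OUT={a*a, a-a}
  B4:   IN={a*a, a-a}   OUT={a*a, a-a}
  B5:   IN={a*a, a-a}   OUT={a*a, a+c, a-a}
  B6:   IN={a*a, a+c, a-a}   OUT={}
  B7:   IN={}   OUT={}

Merge at B3: IN[B3] = OUT[B2] ∩ OUT[B4] ∩ OUT[B5] = {a*a, a-a}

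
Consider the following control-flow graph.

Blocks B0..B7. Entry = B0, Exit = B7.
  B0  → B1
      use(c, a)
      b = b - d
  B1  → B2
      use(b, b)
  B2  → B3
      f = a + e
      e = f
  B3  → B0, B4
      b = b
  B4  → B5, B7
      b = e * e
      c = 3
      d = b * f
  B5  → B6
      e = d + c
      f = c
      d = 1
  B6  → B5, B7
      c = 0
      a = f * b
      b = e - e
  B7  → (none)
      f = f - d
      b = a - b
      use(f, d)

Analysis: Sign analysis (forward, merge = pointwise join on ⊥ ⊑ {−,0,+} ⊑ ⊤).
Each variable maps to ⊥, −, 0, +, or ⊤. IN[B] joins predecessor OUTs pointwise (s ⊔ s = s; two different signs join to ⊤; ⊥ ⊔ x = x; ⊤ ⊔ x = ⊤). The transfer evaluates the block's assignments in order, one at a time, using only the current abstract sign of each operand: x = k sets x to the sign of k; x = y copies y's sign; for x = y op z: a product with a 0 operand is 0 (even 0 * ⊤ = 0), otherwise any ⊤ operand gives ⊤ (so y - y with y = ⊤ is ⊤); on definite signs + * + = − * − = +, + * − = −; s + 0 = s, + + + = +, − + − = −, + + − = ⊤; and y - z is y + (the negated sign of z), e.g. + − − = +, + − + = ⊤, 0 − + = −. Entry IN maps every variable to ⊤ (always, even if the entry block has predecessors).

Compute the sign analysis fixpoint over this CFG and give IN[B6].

Fixpoint table:
  B0: | IN=(all ⊤) | OUT=(all ⊤)
  B1: | IN=(all ⊤) | OUT=(all ⊤)
  B2: | IN=(all ⊤) | OUT=(all ⊤)
  B3: | IN=(all ⊤) | OUT=(all ⊤)
  B4: | IN=(all ⊤) | OUT={c:+; rest ⊤}
  B5: | IN=(all ⊤) | OUT={d:+; rest ⊤}
  B6: | IN={d:+; rest ⊤} | OUT={c:0, d:+; rest ⊤}
  B7: | IN=(all ⊤) | OUT=(all ⊤)

Merge at B6: IN[B6] = OUT[B5] = {a: ⊤, b: ⊤, c: ⊤, d: +, e: ⊤, f: ⊤}

Answer: {a: ⊤, b: ⊤, c: ⊤, d: +, e: ⊤, f: ⊤}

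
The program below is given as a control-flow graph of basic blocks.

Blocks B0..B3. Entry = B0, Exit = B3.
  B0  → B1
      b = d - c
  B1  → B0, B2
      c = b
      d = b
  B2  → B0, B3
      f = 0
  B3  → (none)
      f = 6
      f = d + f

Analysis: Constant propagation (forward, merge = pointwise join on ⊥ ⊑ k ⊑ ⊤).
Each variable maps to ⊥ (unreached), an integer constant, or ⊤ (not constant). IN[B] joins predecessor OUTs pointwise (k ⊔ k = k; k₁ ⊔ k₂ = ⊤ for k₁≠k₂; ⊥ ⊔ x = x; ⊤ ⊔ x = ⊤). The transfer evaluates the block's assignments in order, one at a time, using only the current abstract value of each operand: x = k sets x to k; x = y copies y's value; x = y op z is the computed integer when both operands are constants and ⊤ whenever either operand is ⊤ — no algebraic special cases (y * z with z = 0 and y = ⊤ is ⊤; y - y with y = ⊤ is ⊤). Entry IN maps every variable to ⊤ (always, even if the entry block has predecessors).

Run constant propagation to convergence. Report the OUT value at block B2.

Answer: {a: ⊤, b: ⊤, c: ⊤, d: ⊤, e: ⊤, f: 0}

Working:
Per-block solution:
  B0:  IN=(all ⊤)  OUT=(all ⊤)
  B1:  IN=(all ⊤)  OUT=(all ⊤)
  B2:  IN=(all ⊤)  OUT={f:0; rest ⊤}
  B3:  IN={f:0; rest ⊤}  OUT=(all ⊤)

Merge at B2: IN[B2] = OUT[B1] = {a: ⊤, b: ⊤, c: ⊤, d: ⊤, e: ⊤, f: ⊤}
Applying B2's transfer function to that IN value gives OUT[B2] (row B2 above).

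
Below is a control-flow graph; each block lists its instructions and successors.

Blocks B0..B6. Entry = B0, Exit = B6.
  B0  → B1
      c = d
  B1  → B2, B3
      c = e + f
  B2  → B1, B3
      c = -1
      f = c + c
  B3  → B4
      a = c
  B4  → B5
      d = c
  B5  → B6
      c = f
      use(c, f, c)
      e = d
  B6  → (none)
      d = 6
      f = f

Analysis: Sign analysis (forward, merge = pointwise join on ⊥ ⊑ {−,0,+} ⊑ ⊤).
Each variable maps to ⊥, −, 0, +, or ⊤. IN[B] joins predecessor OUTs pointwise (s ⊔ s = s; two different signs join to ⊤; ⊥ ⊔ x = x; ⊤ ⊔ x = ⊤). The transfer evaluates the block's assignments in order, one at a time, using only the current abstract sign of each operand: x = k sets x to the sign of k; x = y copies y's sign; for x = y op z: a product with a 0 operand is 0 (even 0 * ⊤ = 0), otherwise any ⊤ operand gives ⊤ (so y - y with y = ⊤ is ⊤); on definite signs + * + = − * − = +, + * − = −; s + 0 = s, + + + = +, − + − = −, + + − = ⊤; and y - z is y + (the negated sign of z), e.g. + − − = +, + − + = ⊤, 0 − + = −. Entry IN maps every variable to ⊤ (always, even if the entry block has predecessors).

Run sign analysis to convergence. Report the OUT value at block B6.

Answer: {a: ⊤, b: ⊤, c: ⊤, d: +, e: ⊤, f: ⊤}

Working:
Fixpoint table:
  B0:   IN=(all ⊤)   OUT=(all ⊤)
  B1:   IN=(all ⊤)   OUT=(all ⊤)
  B2:   IN=(all ⊤)   OUT={c:-, f:-; rest ⊤}
  B3:   IN=(all ⊤)   OUT=(all ⊤)
  B4:   IN=(all ⊤)   OUT=(all ⊤)
  B5:   IN=(all ⊤)   OUT=(all ⊤)
  B6:   IN=(all ⊤)   OUT={d:+; rest ⊤}

Merge at B6: IN[B6] = OUT[B5] = {a: ⊤, b: ⊤, c: ⊤, d: ⊤, e: ⊤, f: ⊤}
Applying B6's transfer function to that IN value gives OUT[B6] (row B6 above).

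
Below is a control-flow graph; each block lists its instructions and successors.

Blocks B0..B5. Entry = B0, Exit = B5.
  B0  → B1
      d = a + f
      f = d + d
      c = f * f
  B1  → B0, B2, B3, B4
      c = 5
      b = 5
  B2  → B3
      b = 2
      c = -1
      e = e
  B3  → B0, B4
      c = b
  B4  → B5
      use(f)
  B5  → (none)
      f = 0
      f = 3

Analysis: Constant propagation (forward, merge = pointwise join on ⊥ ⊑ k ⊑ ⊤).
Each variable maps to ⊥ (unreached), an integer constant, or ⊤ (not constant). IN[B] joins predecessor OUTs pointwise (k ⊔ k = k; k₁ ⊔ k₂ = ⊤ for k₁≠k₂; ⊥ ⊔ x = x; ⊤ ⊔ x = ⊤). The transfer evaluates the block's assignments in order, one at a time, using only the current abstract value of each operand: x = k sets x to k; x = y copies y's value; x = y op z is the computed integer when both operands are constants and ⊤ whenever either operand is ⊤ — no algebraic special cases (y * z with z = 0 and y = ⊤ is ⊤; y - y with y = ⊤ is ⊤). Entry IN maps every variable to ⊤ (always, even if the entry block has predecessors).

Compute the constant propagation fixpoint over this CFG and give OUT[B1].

Per-block solution:
  B0:   IN=(all ⊤)   OUT=(all ⊤)
  B1:   IN=(all ⊤)   OUT={b:5, c:5; rest ⊤}
  B2:   IN={b:5, c:5; rest ⊤}   OUT={b:2, c:-1; rest ⊤}
  B3:   IN=(all ⊤)   OUT=(all ⊤)
  B4:   IN=(all ⊤)   OUT=(all ⊤)
  B5:   IN=(all ⊤)   OUT={f:3; rest ⊤}

Merge at B1: IN[B1] = OUT[B0] = {a: ⊤, b: ⊤, c: ⊤, d: ⊤, e: ⊤, f: ⊤}
Applying B1's transfer function to that IN value gives OUT[B1] (row B1 above).

Answer: {a: ⊤, b: 5, c: 5, d: ⊤, e: ⊤, f: ⊤}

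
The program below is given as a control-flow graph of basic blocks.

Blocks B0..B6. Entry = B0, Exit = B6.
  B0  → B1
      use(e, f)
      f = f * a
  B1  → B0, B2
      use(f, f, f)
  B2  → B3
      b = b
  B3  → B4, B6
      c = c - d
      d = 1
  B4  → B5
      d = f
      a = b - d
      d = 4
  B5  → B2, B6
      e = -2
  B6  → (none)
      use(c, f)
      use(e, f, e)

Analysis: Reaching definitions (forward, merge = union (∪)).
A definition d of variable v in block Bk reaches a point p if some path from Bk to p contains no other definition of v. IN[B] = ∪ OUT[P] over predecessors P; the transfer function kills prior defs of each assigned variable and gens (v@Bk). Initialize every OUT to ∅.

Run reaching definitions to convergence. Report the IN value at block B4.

Fixpoint table:
  B0: | IN={f@B0} | OUT={f@B0}
  B1: | IN={f@B0} | OUT={f@B0}
  B2: | IN={a@B4, b@B2, c@B3, d@B4, e@B5, f@B0} | OUT={a@B4, b@B2, c@B3, d@B4, e@B5, f@B0}
  B3: | IN={a@B4, b@B2, c@B3, d@B4, e@B5, f@B0} | OUT={a@B4, b@B2, c@B3, d@B3, e@B5, f@B0}
  B4: | IN={a@B4, b@B2, c@B3, d@B3, e@B5, f@B0} | OUT={a@B4, b@B2, c@B3, d@B4, e@B5, f@B0}
  B5: | IN={a@B4, b@B2, c@B3, d@B4, e@B5, f@B0} | OUT={a@B4, b@B2, c@B3, d@B4, e@B5, f@B0}
  B6: | IN={a@B4, b@B2, c@B3, d@B3, d@B4, e@B5, f@B0} | OUT={a@B4, b@B2, c@B3, d@B3, d@B4, e@B5, f@B0}

Merge at B4: IN[B4] = OUT[B3] = {a@B4, b@B2, c@B3, d@B3, e@B5, f@B0}

Answer: {a@B4, b@B2, c@B3, d@B3, e@B5, f@B0}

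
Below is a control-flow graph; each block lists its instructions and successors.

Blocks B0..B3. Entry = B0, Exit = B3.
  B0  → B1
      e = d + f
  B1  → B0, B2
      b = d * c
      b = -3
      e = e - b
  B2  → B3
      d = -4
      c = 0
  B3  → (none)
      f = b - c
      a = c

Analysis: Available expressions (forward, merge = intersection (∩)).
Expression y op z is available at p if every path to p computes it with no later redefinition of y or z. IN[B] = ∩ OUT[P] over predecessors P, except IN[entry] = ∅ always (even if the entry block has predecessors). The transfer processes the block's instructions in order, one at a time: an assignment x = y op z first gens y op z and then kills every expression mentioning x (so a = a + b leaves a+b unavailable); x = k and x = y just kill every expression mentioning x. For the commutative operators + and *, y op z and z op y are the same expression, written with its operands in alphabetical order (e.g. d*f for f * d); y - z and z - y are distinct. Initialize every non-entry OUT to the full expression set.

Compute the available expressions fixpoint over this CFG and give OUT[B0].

Answer: {d+f}

Trace:
Fixpoint table:
  B0:   IN={}   OUT={d+f}
  B1:   IN={d+f}   OUT={c*d, d+f}
  B2:   IN={c*d, d+f}   OUT={}
  B3:   IN={}   OUT={b-c}

Merge at B0 (entry node, so the boundary value {} is joined with the incoming edge(s)): IN[B0] = {} ∩ OUT[B1] = {}
Applying B0's transfer function to that IN value gives OUT[B0] (row B0 above).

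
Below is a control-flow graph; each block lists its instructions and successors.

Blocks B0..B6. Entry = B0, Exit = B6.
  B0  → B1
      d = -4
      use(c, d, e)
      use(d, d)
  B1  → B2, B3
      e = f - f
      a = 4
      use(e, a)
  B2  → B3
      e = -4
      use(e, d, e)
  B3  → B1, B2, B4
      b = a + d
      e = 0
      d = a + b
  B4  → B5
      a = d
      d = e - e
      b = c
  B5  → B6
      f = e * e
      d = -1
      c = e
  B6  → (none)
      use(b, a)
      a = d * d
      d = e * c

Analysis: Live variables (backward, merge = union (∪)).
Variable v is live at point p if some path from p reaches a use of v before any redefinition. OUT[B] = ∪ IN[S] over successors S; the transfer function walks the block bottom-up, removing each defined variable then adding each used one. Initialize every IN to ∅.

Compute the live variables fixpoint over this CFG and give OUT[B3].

Per-block solution:
  B0:  IN={c, e, f}  OUT={c, d, f}
  B1:  IN={c, d, f}  OUT={a, c, d, f}
  B2:  IN={a, c, d, f}  OUT={a, c, d, f}
  B3:  IN={a, c, d, f}  OUT={a, c, d, e, f}
  B4:  IN={c, d, e}  OUT={a, b, e}
  B5:  IN={a, b, e}  OUT={a, b, c, d, e}
  B6:  IN={a, b, c, d, e}  OUT={}

Merge at B3: OUT[B3] = IN[B1] ⊔ IN[B2] ⊔ IN[B4] = {a, c, d, e, f}

Answer: {a, c, d, e, f}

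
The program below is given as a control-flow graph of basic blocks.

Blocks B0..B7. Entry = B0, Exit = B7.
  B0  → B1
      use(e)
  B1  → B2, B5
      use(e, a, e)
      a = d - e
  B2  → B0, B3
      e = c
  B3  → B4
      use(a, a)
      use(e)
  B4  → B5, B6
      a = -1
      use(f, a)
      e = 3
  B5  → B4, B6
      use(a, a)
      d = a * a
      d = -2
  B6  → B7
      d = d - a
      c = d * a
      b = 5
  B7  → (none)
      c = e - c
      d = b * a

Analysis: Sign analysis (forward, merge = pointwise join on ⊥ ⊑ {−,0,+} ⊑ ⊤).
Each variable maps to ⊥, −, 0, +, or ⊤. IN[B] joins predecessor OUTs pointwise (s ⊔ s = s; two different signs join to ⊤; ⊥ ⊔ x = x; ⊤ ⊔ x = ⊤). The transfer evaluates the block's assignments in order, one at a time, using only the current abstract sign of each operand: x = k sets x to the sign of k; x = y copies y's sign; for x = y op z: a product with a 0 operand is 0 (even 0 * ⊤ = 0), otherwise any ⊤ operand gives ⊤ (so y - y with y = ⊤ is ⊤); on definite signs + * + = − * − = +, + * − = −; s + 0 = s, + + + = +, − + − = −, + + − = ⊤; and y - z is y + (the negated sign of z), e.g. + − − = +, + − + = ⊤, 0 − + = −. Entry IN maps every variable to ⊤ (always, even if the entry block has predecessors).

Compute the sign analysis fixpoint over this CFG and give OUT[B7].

Answer: {a: ⊤, b: +, c: ⊤, d: ⊤, e: ⊤, f: ⊤}

Trace:
Fixpoint table:
  B0:   IN=(all ⊤)   OUT=(all ⊤)
  B1:   IN=(all ⊤)   OUT=(all ⊤)
  B2:   IN=(all ⊤)   OUT=(all ⊤)
  B3:   IN=(all ⊤)   OUT=(all ⊤)
  B4:   IN=(all ⊤)   OUT={a:-, e:+; rest ⊤}
  B5:   IN=(all ⊤)   OUT={d:-; rest ⊤}
  B6:   IN=(all ⊤)   OUT={b:+; rest ⊤}
  B7:   IN={b:+; rest ⊤}   OUT={b:+; rest ⊤}

Merge at B7: IN[B7] = OUT[B6] = {a: ⊤, b: +, c: ⊤, d: ⊤, e: ⊤, f: ⊤}
Applying B7's transfer function to that IN value gives OUT[B7] (row B7 above).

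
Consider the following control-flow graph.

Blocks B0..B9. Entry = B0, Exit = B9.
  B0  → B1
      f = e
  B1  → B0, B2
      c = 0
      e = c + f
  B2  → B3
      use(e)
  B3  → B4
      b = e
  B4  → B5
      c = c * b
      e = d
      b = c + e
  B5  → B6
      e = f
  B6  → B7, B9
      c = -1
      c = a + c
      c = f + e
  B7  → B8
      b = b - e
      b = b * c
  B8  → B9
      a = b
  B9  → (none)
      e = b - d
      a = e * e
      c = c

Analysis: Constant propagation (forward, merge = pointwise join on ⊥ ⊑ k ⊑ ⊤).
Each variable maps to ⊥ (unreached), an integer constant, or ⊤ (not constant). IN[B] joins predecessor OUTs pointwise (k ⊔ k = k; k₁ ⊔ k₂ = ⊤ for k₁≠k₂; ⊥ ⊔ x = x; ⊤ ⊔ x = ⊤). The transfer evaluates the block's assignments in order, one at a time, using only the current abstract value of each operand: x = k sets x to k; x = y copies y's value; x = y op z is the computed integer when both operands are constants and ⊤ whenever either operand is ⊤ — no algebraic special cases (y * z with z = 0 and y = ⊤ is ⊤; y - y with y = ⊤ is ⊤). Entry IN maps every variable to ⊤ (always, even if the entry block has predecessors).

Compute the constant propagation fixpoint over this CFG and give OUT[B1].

Answer: {a: ⊤, b: ⊤, c: 0, d: ⊤, e: ⊤, f: ⊤}

Derivation:
Converged values:
  B0:  IN=(all ⊤)  OUT=(all ⊤)
  B1:  IN=(all ⊤)  OUT={c:0; rest ⊤}
  B2:  IN={c:0; rest ⊤}  OUT={c:0; rest ⊤}
  B3:  IN={c:0; rest ⊤}  OUT={c:0; rest ⊤}
  B4:  IN={c:0; rest ⊤}  OUT=(all ⊤)
  B5:  IN=(all ⊤)  OUT=(all ⊤)
  B6:  IN=(all ⊤)  OUT=(all ⊤)
  B7:  IN=(all ⊤)  OUT=(all ⊤)
  B8:  IN=(all ⊤)  OUT=(all ⊤)
  B9:  IN=(all ⊤)  OUT=(all ⊤)

Merge at B1: IN[B1] = OUT[B0] = {a: ⊤, b: ⊤, c: ⊤, d: ⊤, e: ⊤, f: ⊤}
Applying B1's transfer function to that IN value gives OUT[B1] (row B1 above).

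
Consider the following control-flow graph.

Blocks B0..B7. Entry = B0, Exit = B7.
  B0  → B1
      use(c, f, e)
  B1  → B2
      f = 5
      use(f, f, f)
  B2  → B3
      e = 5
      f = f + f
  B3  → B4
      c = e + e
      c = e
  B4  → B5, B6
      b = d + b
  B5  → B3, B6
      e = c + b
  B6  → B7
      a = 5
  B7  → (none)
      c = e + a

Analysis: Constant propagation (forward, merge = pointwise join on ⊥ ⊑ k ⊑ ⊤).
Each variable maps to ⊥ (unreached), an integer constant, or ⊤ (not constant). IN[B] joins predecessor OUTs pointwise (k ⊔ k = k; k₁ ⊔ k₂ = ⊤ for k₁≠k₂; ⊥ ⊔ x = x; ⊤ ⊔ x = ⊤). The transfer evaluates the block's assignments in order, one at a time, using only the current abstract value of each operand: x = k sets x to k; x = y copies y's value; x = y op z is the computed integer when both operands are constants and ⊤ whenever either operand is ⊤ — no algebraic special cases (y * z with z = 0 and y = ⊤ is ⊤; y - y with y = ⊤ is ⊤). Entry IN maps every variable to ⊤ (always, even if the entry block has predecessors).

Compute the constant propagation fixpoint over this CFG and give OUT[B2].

Answer: {a: ⊤, b: ⊤, c: ⊤, d: ⊤, e: 5, f: 10}

Trace:
Fixpoint table:
  B0:  IN=(all ⊤)  OUT=(all ⊤)
  B1:  IN=(all ⊤)  OUT={f:5; rest ⊤}
  B2:  IN={f:5; rest ⊤}  OUT={e:5, f:10; rest ⊤}
  B3:  IN={f:10; rest ⊤}  OUT={f:10; rest ⊤}
  B4:  IN={f:10; rest ⊤}  OUT={f:10; rest ⊤}
  B5:  IN={f:10; rest ⊤}  OUT={f:10; rest ⊤}
  B6:  IN={f:10; rest ⊤}  OUT={a:5, f:10; rest ⊤}
  B7:  IN={a:5, f:10; rest ⊤}  OUT={a:5, f:10; rest ⊤}

Merge at B2: IN[B2] = OUT[B1] = {a: ⊤, b: ⊤, c: ⊤, d: ⊤, e: ⊤, f: 5}
Applying B2's transfer function to that IN value gives OUT[B2] (row B2 above).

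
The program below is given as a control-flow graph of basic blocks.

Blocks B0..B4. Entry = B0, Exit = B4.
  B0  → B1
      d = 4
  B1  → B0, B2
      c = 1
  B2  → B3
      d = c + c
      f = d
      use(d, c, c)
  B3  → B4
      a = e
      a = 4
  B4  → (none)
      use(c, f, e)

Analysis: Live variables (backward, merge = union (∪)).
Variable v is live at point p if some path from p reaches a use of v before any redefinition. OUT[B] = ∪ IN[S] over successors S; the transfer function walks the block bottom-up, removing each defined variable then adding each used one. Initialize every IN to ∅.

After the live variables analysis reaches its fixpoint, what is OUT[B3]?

Converged values:
  B0: | IN={e} | OUT={e}
  B1: | IN={e} | OUT={c, e}
  B2: | IN={c, e} | OUT={c, e, f}
  B3: | IN={c, e, f} | OUT={c, e, f}
  B4: | IN={c, e, f} | OUT={}

Merge at B3: OUT[B3] = IN[B4] = {c, e, f}

Answer: {c, e, f}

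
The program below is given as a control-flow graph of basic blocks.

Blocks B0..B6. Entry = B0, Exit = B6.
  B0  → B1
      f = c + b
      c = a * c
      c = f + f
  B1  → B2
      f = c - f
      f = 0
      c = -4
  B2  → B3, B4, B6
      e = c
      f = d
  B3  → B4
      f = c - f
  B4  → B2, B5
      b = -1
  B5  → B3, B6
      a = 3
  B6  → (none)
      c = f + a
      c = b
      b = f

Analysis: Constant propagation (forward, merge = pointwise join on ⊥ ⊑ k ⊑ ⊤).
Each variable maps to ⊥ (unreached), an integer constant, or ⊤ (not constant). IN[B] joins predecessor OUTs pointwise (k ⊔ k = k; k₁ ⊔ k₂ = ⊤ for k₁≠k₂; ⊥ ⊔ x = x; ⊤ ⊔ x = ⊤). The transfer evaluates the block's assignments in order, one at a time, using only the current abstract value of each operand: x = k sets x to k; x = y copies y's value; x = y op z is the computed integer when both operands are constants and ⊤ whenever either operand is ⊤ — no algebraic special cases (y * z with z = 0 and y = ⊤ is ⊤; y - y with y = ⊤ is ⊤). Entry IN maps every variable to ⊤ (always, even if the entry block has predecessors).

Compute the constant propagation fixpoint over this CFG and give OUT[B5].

Per-block solution:
  B0:   IN=(all ⊤)   OUT=(all ⊤)
  B1:   IN=(all ⊤)   OUT={c:-4, f:0; rest ⊤}
  B2:   IN={c:-4; rest ⊤}   OUT={c:-4, e:-4; rest ⊤}
  B3:   IN={c:-4, e:-4; rest ⊤}   OUT={c:-4, e:-4; rest ⊤}
  B4:   IN={c:-4, e:-4; rest ⊤}   OUT={b:-1, c:-4, e:-4; rest ⊤}
  B5:   IN={b:-1, c:-4, e:-4; rest ⊤}   OUT={a:3, b:-1, c:-4, e:-4; rest ⊤}
  B6:   IN={c:-4, e:-4; rest ⊤}   OUT={e:-4; rest ⊤}

Merge at B5: IN[B5] = OUT[B4] = {a: ⊤, b: -1, c: -4, d: ⊤, e: -4, f: ⊤}
Applying B5's transfer function to that IN value gives OUT[B5] (row B5 above).

Answer: {a: 3, b: -1, c: -4, d: ⊤, e: -4, f: ⊤}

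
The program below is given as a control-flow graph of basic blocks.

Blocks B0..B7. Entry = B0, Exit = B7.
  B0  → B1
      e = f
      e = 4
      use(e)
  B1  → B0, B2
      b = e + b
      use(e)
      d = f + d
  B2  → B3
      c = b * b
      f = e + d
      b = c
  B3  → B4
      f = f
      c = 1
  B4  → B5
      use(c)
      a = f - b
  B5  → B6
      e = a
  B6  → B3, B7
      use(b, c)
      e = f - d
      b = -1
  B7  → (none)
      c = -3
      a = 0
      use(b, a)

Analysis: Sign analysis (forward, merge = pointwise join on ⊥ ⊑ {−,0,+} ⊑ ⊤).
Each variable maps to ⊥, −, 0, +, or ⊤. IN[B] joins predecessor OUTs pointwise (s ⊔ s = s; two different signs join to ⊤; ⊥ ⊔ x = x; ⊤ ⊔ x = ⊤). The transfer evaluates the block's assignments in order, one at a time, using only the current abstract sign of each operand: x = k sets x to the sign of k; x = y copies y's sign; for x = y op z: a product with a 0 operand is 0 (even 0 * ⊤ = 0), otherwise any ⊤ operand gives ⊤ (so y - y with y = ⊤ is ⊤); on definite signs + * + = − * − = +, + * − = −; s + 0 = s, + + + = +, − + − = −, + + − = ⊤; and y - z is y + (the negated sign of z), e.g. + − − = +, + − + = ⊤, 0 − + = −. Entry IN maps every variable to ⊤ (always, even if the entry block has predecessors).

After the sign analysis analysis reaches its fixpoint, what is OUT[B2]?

Fixpoint table:
  B0: | IN=(all ⊤) | OUT={e:+; rest ⊤}
  B1: | IN={e:+; rest ⊤} | OUT={e:+; rest ⊤}
  B2: | IN={e:+; rest ⊤} | OUT={e:+; rest ⊤}
  B3: | IN=(all ⊤) | OUT={c:+; rest ⊤}
  B4: | IN={c:+; rest ⊤} | OUT={c:+; rest ⊤}
  B5: | IN={c:+; rest ⊤} | OUT={c:+; rest ⊤}
  B6: | IN={c:+; rest ⊤} | OUT={b:-, c:+; rest ⊤}
  B7: | IN={b:-, c:+; rest ⊤} | OUT={a:0, b:-, c:-; rest ⊤}

Merge at B2: IN[B2] = OUT[B1] = {a: ⊤, b: ⊤, c: ⊤, d: ⊤, e: +, f: ⊤}
Applying B2's transfer function to that IN value gives OUT[B2] (row B2 above).

Answer: {a: ⊤, b: ⊤, c: ⊤, d: ⊤, e: +, f: ⊤}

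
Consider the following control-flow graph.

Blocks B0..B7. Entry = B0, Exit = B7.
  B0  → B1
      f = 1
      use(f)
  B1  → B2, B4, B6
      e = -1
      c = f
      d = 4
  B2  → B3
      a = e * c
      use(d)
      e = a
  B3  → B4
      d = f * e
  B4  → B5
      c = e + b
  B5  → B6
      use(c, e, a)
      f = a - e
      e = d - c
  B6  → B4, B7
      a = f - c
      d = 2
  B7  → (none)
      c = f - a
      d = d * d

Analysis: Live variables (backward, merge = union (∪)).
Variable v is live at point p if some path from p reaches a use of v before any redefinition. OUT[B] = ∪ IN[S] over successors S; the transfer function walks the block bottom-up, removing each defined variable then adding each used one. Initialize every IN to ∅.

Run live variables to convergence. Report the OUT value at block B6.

Fixpoint table:
  B0:   IN={a, b}   OUT={a, b, f}
  B1:   IN={a, b, f}   OUT={a, b, c, d, e, f}
  B2:   IN={b, c, d, e, f}   OUT={a, b, e, f}
  B3:   IN={a, b, e, f}   OUT={a, b, d, e}
  B4:   IN={a, b, d, e}   OUT={a, b, c, d, e}
  B5:   IN={a, b, c, d, e}   OUT={b, c, e, f}
  B6:   IN={b, c, e, f}   OUT={a, b, d, e, f}
  B7:   IN={a, d, f}   OUT={}

Merge at B6: OUT[B6] = IN[B4] ⊔ IN[B7] = {a, b, d, e, f}

Answer: {a, b, d, e, f}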